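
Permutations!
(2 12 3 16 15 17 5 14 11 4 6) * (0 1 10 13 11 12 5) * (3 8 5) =(0 1 10 13 11 4 6 2 3 16 15 17)(5 14 12 8) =[1, 10, 3, 16, 6, 14, 2, 7, 5, 9, 13, 4, 8, 11, 12, 17, 15, 0]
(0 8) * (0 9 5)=(0 8 9 5)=[8, 1, 2, 3, 4, 0, 6, 7, 9, 5]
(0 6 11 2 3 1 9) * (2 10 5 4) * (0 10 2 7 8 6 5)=(0 5 4 7 8 6 11 2 3 1 9 10)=[5, 9, 3, 1, 7, 4, 11, 8, 6, 10, 0, 2]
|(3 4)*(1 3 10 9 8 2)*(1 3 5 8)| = |(1 5 8 2 3 4 10 9)| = 8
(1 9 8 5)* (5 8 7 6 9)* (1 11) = [0, 5, 2, 3, 4, 11, 9, 6, 8, 7, 10, 1] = (1 5 11)(6 9 7)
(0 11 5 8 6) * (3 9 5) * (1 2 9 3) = [11, 2, 9, 3, 4, 8, 0, 7, 6, 5, 10, 1] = (0 11 1 2 9 5 8 6)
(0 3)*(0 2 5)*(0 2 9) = (0 3 9)(2 5) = [3, 1, 5, 9, 4, 2, 6, 7, 8, 0]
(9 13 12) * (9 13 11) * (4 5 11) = (4 5 11 9)(12 13) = [0, 1, 2, 3, 5, 11, 6, 7, 8, 4, 10, 9, 13, 12]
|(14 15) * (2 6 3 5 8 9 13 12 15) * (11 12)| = 11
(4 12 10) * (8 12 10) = (4 10)(8 12) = [0, 1, 2, 3, 10, 5, 6, 7, 12, 9, 4, 11, 8]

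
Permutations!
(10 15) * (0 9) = (0 9)(10 15) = [9, 1, 2, 3, 4, 5, 6, 7, 8, 0, 15, 11, 12, 13, 14, 10]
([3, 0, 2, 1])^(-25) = (0 1 3)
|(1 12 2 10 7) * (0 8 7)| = 7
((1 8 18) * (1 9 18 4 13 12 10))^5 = (1 10 12 13 4 8)(9 18)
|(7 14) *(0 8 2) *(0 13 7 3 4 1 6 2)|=|(0 8)(1 6 2 13 7 14 3 4)|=8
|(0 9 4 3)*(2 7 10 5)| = 4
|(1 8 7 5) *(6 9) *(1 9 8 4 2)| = |(1 4 2)(5 9 6 8 7)| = 15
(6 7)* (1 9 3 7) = (1 9 3 7 6) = [0, 9, 2, 7, 4, 5, 1, 6, 8, 3]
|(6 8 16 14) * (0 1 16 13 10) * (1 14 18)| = |(0 14 6 8 13 10)(1 16 18)| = 6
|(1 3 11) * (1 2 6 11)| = 6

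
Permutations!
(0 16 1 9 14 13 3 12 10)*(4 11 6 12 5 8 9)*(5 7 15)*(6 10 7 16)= (0 6 12 7 15 5 8 9 14 13 3 16 1 4 11 10)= [6, 4, 2, 16, 11, 8, 12, 15, 9, 14, 0, 10, 7, 3, 13, 5, 1]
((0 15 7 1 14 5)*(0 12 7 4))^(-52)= ((0 15 4)(1 14 5 12 7))^(-52)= (0 4 15)(1 12 14 7 5)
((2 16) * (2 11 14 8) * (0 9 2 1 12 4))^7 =((0 9 2 16 11 14 8 1 12 4))^7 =(0 1 11 9 12 14 2 4 8 16)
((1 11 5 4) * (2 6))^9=(1 11 5 4)(2 6)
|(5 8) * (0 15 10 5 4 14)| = |(0 15 10 5 8 4 14)| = 7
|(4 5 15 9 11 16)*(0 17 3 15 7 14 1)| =12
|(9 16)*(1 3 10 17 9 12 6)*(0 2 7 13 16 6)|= |(0 2 7 13 16 12)(1 3 10 17 9 6)|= 6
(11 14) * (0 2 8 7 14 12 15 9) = [2, 1, 8, 3, 4, 5, 6, 14, 7, 0, 10, 12, 15, 13, 11, 9] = (0 2 8 7 14 11 12 15 9)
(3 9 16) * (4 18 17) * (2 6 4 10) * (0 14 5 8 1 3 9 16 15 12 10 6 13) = (0 14 5 8 1 3 16 9 15 12 10 2 13)(4 18 17 6) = [14, 3, 13, 16, 18, 8, 4, 7, 1, 15, 2, 11, 10, 0, 5, 12, 9, 6, 17]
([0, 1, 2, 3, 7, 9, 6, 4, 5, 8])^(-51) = [0, 1, 2, 3, 7, 5, 6, 4, 8, 9]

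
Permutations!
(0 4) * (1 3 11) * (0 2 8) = (0 4 2 8)(1 3 11) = [4, 3, 8, 11, 2, 5, 6, 7, 0, 9, 10, 1]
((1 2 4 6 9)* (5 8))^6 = ((1 2 4 6 9)(5 8))^6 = (1 2 4 6 9)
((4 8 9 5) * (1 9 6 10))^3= ((1 9 5 4 8 6 10))^3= (1 4 10 5 6 9 8)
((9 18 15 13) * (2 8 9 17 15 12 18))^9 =(12 18)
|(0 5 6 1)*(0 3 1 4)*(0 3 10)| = 7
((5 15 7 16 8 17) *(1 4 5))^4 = (1 7)(4 16)(5 8)(15 17)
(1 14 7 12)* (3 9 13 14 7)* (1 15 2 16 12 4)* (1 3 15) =(1 7 4 3 9 13 14 15 2 16 12) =[0, 7, 16, 9, 3, 5, 6, 4, 8, 13, 10, 11, 1, 14, 15, 2, 12]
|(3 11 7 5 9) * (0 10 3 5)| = 10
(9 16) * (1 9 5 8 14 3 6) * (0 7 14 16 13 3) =(0 7 14)(1 9 13 3 6)(5 8 16) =[7, 9, 2, 6, 4, 8, 1, 14, 16, 13, 10, 11, 12, 3, 0, 15, 5]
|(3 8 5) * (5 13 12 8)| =6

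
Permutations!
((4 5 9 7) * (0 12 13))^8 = ((0 12 13)(4 5 9 7))^8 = (0 13 12)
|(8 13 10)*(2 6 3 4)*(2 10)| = 7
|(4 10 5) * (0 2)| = 6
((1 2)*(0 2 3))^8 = (3)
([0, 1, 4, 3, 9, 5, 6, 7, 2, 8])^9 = (2 4 9 8)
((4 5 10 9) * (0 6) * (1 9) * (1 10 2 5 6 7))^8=((10)(0 7 1 9 4 6)(2 5))^8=(10)(0 1 4)(6 7 9)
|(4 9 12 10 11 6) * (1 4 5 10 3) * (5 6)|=15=|(1 4 9 12 3)(5 10 11)|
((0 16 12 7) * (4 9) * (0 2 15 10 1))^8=(16)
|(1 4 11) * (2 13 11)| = |(1 4 2 13 11)| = 5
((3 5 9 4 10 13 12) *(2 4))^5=((2 4 10 13 12 3 5 9))^5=(2 3 10 9 12 4 5 13)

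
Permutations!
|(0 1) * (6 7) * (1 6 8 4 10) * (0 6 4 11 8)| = 6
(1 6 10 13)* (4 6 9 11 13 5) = (1 9 11 13)(4 6 10 5) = [0, 9, 2, 3, 6, 4, 10, 7, 8, 11, 5, 13, 12, 1]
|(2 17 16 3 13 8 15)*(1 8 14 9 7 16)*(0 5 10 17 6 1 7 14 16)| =|(0 5 10 17 7)(1 8 15 2 6)(3 13 16)(9 14)| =30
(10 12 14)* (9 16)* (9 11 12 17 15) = [0, 1, 2, 3, 4, 5, 6, 7, 8, 16, 17, 12, 14, 13, 10, 9, 11, 15] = (9 16 11 12 14 10 17 15)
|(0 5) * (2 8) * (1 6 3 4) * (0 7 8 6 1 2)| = 4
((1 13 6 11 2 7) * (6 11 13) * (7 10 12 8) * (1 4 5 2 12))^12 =((1 6 13 11 12 8 7 4 5 2 10))^12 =(1 6 13 11 12 8 7 4 5 2 10)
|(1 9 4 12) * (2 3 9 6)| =7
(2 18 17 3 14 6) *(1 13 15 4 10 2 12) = (1 13 15 4 10 2 18 17 3 14 6 12) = [0, 13, 18, 14, 10, 5, 12, 7, 8, 9, 2, 11, 1, 15, 6, 4, 16, 3, 17]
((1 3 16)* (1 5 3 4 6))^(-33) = ((1 4 6)(3 16 5))^(-33) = (16)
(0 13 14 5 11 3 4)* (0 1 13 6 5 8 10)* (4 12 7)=(0 6 5 11 3 12 7 4 1 13 14 8 10)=[6, 13, 2, 12, 1, 11, 5, 4, 10, 9, 0, 3, 7, 14, 8]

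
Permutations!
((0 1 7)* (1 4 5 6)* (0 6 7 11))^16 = (0 5 6 11 4 7 1)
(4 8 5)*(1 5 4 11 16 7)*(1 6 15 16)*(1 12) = (1 5 11 12)(4 8)(6 15 16 7) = [0, 5, 2, 3, 8, 11, 15, 6, 4, 9, 10, 12, 1, 13, 14, 16, 7]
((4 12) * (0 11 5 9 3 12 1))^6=((0 11 5 9 3 12 4 1))^6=(0 4 3 5)(1 12 9 11)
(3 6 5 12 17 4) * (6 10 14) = (3 10 14 6 5 12 17 4) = [0, 1, 2, 10, 3, 12, 5, 7, 8, 9, 14, 11, 17, 13, 6, 15, 16, 4]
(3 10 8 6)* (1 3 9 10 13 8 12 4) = (1 3 13 8 6 9 10 12 4) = [0, 3, 2, 13, 1, 5, 9, 7, 6, 10, 12, 11, 4, 8]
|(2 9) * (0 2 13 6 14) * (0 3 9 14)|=|(0 2 14 3 9 13 6)|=7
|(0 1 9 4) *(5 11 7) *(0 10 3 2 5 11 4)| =30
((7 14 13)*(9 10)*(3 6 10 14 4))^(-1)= (3 4 7 13 14 9 10 6)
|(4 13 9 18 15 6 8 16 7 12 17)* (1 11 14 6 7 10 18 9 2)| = 15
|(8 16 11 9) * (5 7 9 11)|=|(5 7 9 8 16)|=5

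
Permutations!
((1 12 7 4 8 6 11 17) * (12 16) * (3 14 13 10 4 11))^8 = (1 12 11)(3 14 13 10 4 8 6)(7 17 16)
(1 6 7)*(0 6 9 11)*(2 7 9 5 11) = (0 6 9 2 7 1 5 11) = [6, 5, 7, 3, 4, 11, 9, 1, 8, 2, 10, 0]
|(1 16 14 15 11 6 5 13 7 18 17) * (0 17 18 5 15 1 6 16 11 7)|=28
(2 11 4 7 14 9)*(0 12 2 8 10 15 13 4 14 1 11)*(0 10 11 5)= (0 12 2 10 15 13 4 7 1 5)(8 11 14 9)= [12, 5, 10, 3, 7, 0, 6, 1, 11, 8, 15, 14, 2, 4, 9, 13]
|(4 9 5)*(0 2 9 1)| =|(0 2 9 5 4 1)| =6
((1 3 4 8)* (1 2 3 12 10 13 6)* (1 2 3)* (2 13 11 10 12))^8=(13)(3 8 4)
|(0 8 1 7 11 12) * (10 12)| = |(0 8 1 7 11 10 12)| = 7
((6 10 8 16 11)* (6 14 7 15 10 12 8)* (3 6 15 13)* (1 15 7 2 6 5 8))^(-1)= ((1 15 10 7 13 3 5 8 16 11 14 2 6 12))^(-1)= (1 12 6 2 14 11 16 8 5 3 13 7 10 15)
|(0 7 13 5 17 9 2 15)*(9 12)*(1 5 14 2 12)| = |(0 7 13 14 2 15)(1 5 17)(9 12)| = 6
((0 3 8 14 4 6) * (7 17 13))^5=(0 6 4 14 8 3)(7 13 17)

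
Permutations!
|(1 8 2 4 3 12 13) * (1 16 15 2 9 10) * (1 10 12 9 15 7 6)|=12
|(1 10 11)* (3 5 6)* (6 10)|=6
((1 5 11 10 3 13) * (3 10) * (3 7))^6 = (13)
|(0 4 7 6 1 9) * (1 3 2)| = 8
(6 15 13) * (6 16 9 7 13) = (6 15)(7 13 16 9) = [0, 1, 2, 3, 4, 5, 15, 13, 8, 7, 10, 11, 12, 16, 14, 6, 9]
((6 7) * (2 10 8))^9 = (10)(6 7)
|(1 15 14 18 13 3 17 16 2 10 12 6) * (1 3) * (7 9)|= |(1 15 14 18 13)(2 10 12 6 3 17 16)(7 9)|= 70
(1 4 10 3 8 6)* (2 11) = (1 4 10 3 8 6)(2 11) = [0, 4, 11, 8, 10, 5, 1, 7, 6, 9, 3, 2]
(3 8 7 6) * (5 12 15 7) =(3 8 5 12 15 7 6) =[0, 1, 2, 8, 4, 12, 3, 6, 5, 9, 10, 11, 15, 13, 14, 7]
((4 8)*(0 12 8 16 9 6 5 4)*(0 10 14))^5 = ((0 12 8 10 14)(4 16 9 6 5))^5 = (16)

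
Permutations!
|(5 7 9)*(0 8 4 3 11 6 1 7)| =|(0 8 4 3 11 6 1 7 9 5)| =10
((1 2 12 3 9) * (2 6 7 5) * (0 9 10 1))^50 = (1 7 2 3)(5 12 10 6)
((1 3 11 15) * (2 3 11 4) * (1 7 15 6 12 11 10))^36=((1 10)(2 3 4)(6 12 11)(7 15))^36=(15)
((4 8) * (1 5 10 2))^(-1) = (1 2 10 5)(4 8)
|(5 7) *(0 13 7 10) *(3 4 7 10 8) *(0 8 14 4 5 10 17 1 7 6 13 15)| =22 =|(0 15)(1 7 10 8 3 5 14 4 6 13 17)|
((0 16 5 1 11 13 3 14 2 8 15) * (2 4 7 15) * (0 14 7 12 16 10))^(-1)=(0 10)(1 5 16 12 4 14 15 7 3 13 11)(2 8)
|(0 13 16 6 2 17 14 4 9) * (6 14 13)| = 9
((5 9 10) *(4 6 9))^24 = ((4 6 9 10 5))^24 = (4 5 10 9 6)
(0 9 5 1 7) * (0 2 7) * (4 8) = [9, 0, 7, 3, 8, 1, 6, 2, 4, 5] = (0 9 5 1)(2 7)(4 8)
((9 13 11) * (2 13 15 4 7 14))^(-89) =(2 14 7 4 15 9 11 13) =((2 13 11 9 15 4 7 14))^(-89)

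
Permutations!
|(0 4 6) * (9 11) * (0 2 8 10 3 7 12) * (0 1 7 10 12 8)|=4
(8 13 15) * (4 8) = (4 8 13 15) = [0, 1, 2, 3, 8, 5, 6, 7, 13, 9, 10, 11, 12, 15, 14, 4]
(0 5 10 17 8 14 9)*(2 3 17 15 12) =(0 5 10 15 12 2 3 17 8 14 9) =[5, 1, 3, 17, 4, 10, 6, 7, 14, 0, 15, 11, 2, 13, 9, 12, 16, 8]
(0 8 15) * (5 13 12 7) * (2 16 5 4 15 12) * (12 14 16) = (0 8 14 16 5 13 2 12 7 4 15) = [8, 1, 12, 3, 15, 13, 6, 4, 14, 9, 10, 11, 7, 2, 16, 0, 5]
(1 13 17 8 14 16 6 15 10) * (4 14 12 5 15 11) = (1 13 17 8 12 5 15 10)(4 14 16 6 11) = [0, 13, 2, 3, 14, 15, 11, 7, 12, 9, 1, 4, 5, 17, 16, 10, 6, 8]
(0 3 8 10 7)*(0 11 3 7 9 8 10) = (0 7 11 3 10 9 8) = [7, 1, 2, 10, 4, 5, 6, 11, 0, 8, 9, 3]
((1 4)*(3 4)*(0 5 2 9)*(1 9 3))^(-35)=(0 5 2 3 4 9)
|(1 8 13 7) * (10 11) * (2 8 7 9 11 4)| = |(1 7)(2 8 13 9 11 10 4)| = 14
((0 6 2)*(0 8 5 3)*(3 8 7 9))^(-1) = ((0 6 2 7 9 3)(5 8))^(-1) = (0 3 9 7 2 6)(5 8)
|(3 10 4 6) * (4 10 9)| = 4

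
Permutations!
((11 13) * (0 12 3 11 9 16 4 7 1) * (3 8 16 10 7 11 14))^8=(0 10 11 8 1 9 4 12 7 13 16)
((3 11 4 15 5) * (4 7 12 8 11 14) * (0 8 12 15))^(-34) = (0 11 15 3 4 8 7 5 14)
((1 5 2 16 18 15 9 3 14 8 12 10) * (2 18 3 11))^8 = (1 3 15 12 2 5 14 9 10 16 18 8 11)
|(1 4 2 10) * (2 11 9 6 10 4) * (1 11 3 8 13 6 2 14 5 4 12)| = 13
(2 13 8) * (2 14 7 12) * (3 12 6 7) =(2 13 8 14 3 12)(6 7) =[0, 1, 13, 12, 4, 5, 7, 6, 14, 9, 10, 11, 2, 8, 3]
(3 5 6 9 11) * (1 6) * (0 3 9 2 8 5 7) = [3, 6, 8, 7, 4, 1, 2, 0, 5, 11, 10, 9] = (0 3 7)(1 6 2 8 5)(9 11)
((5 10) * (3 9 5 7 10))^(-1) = ((3 9 5)(7 10))^(-1) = (3 5 9)(7 10)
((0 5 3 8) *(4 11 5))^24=((0 4 11 5 3 8))^24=(11)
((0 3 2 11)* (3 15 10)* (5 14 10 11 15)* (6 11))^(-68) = (0 3 11 10 6 14 15 5 2)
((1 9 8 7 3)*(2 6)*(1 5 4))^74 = ((1 9 8 7 3 5 4)(2 6))^74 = (1 3 9 5 8 4 7)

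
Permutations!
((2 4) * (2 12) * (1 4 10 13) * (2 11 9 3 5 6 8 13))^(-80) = (13)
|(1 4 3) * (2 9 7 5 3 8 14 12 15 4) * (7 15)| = 11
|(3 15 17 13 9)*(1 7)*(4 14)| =10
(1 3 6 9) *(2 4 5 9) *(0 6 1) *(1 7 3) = (0 6 2 4 5 9)(3 7) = [6, 1, 4, 7, 5, 9, 2, 3, 8, 0]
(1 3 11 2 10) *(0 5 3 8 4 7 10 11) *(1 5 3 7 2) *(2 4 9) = [3, 8, 11, 0, 4, 7, 6, 10, 9, 2, 5, 1] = (0 3)(1 8 9 2 11)(5 7 10)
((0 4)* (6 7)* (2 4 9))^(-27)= (0 9 2 4)(6 7)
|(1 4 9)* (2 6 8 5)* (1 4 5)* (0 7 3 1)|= 8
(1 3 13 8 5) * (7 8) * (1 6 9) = (1 3 13 7 8 5 6 9) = [0, 3, 2, 13, 4, 6, 9, 8, 5, 1, 10, 11, 12, 7]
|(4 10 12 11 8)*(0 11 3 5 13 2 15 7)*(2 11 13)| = 12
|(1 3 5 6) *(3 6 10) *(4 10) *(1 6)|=|(3 5 4 10)|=4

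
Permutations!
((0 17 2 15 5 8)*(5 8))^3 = ((0 17 2 15 8))^3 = (0 15 17 8 2)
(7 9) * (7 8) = (7 9 8) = [0, 1, 2, 3, 4, 5, 6, 9, 7, 8]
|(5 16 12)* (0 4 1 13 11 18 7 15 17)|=9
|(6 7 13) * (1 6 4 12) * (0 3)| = |(0 3)(1 6 7 13 4 12)| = 6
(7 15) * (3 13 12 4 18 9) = [0, 1, 2, 13, 18, 5, 6, 15, 8, 3, 10, 11, 4, 12, 14, 7, 16, 17, 9] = (3 13 12 4 18 9)(7 15)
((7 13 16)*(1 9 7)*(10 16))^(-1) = (1 16 10 13 7 9)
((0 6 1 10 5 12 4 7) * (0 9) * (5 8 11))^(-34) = (0 9 7 4 12 5 11 8 10 1 6)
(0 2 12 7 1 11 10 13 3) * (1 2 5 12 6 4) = (0 5 12 7 2 6 4 1 11 10 13 3) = [5, 11, 6, 0, 1, 12, 4, 2, 8, 9, 13, 10, 7, 3]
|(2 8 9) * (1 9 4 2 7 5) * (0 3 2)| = |(0 3 2 8 4)(1 9 7 5)| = 20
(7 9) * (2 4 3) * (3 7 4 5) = (2 5 3)(4 7 9) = [0, 1, 5, 2, 7, 3, 6, 9, 8, 4]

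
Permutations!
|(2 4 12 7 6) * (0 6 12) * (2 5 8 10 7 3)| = 10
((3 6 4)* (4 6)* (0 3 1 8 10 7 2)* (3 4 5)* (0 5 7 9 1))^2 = ((0 4)(1 8 10 9)(2 5 3 7))^2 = (1 10)(2 3)(5 7)(8 9)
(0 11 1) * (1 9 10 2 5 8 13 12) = (0 11 9 10 2 5 8 13 12 1) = [11, 0, 5, 3, 4, 8, 6, 7, 13, 10, 2, 9, 1, 12]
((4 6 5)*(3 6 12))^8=(3 4 6 12 5)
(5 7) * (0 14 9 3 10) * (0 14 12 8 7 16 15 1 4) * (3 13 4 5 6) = (0 12 8 7 6 3 10 14 9 13 4)(1 5 16 15) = [12, 5, 2, 10, 0, 16, 3, 6, 7, 13, 14, 11, 8, 4, 9, 1, 15]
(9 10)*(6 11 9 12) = [0, 1, 2, 3, 4, 5, 11, 7, 8, 10, 12, 9, 6] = (6 11 9 10 12)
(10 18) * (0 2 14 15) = (0 2 14 15)(10 18) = [2, 1, 14, 3, 4, 5, 6, 7, 8, 9, 18, 11, 12, 13, 15, 0, 16, 17, 10]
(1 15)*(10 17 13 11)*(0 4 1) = [4, 15, 2, 3, 1, 5, 6, 7, 8, 9, 17, 10, 12, 11, 14, 0, 16, 13] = (0 4 1 15)(10 17 13 11)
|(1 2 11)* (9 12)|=|(1 2 11)(9 12)|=6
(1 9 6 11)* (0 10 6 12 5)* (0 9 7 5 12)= (12)(0 10 6 11 1 7 5 9)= [10, 7, 2, 3, 4, 9, 11, 5, 8, 0, 6, 1, 12]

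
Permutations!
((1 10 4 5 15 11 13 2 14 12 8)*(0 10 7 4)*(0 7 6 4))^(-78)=(1 8 12 14 2 13 11 15 5 4 6)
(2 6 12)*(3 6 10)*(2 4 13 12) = (2 10 3 6)(4 13 12) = [0, 1, 10, 6, 13, 5, 2, 7, 8, 9, 3, 11, 4, 12]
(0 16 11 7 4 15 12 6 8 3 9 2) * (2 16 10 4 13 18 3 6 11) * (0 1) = (0 10 4 15 12 11 7 13 18 3 9 16 2 1)(6 8) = [10, 0, 1, 9, 15, 5, 8, 13, 6, 16, 4, 7, 11, 18, 14, 12, 2, 17, 3]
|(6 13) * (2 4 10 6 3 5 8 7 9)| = 10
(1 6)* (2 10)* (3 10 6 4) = (1 4 3 10 2 6) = [0, 4, 6, 10, 3, 5, 1, 7, 8, 9, 2]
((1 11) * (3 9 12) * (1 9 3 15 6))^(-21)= (1 12)(6 9)(11 15)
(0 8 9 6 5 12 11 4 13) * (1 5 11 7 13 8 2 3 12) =(0 2 3 12 7 13)(1 5)(4 8 9 6 11) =[2, 5, 3, 12, 8, 1, 11, 13, 9, 6, 10, 4, 7, 0]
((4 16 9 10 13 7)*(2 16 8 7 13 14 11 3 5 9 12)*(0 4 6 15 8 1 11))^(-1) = (0 14 10 9 5 3 11 1 4)(2 12 16)(6 7 8 15)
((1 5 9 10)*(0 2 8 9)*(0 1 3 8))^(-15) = ((0 2)(1 5)(3 8 9 10))^(-15) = (0 2)(1 5)(3 8 9 10)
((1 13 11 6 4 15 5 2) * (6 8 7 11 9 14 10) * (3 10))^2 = ((1 13 9 14 3 10 6 4 15 5 2)(7 11 8))^2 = (1 9 3 6 15 2 13 14 10 4 5)(7 8 11)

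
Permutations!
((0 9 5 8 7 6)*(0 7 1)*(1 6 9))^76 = (5 8 6 7 9)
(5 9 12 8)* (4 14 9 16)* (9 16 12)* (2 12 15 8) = [0, 1, 12, 3, 14, 15, 6, 7, 5, 9, 10, 11, 2, 13, 16, 8, 4] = (2 12)(4 14 16)(5 15 8)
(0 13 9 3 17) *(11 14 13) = [11, 1, 2, 17, 4, 5, 6, 7, 8, 3, 10, 14, 12, 9, 13, 15, 16, 0] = (0 11 14 13 9 3 17)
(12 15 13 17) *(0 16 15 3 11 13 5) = (0 16 15 5)(3 11 13 17 12) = [16, 1, 2, 11, 4, 0, 6, 7, 8, 9, 10, 13, 3, 17, 14, 5, 15, 12]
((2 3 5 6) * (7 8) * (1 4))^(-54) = ((1 4)(2 3 5 6)(7 8))^(-54) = (8)(2 5)(3 6)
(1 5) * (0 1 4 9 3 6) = [1, 5, 2, 6, 9, 4, 0, 7, 8, 3] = (0 1 5 4 9 3 6)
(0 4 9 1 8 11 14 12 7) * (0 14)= [4, 8, 2, 3, 9, 5, 6, 14, 11, 1, 10, 0, 7, 13, 12]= (0 4 9 1 8 11)(7 14 12)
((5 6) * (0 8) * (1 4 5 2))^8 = (8)(1 6 4 2 5)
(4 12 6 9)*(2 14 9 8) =(2 14 9 4 12 6 8) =[0, 1, 14, 3, 12, 5, 8, 7, 2, 4, 10, 11, 6, 13, 9]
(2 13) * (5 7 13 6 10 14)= (2 6 10 14 5 7 13)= [0, 1, 6, 3, 4, 7, 10, 13, 8, 9, 14, 11, 12, 2, 5]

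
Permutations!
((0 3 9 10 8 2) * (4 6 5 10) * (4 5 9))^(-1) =((0 3 4 6 9 5 10 8 2))^(-1) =(0 2 8 10 5 9 6 4 3)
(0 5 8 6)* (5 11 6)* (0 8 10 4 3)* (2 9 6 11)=(11)(0 2 9 6 8 5 10 4 3)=[2, 1, 9, 0, 3, 10, 8, 7, 5, 6, 4, 11]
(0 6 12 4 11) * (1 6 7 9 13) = (0 7 9 13 1 6 12 4 11) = [7, 6, 2, 3, 11, 5, 12, 9, 8, 13, 10, 0, 4, 1]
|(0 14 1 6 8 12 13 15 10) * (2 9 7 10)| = |(0 14 1 6 8 12 13 15 2 9 7 10)| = 12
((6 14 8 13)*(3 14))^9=(3 6 13 8 14)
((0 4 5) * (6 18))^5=(0 5 4)(6 18)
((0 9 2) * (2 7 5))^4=((0 9 7 5 2))^4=(0 2 5 7 9)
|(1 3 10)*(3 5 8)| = |(1 5 8 3 10)| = 5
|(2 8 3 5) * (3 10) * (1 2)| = 6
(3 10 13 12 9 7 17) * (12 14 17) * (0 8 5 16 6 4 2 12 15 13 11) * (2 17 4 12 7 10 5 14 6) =(0 8 14 4 17 3 5 16 2 7 15 13 6 12 9 10 11) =[8, 1, 7, 5, 17, 16, 12, 15, 14, 10, 11, 0, 9, 6, 4, 13, 2, 3]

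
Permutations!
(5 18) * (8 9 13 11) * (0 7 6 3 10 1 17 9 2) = [7, 17, 0, 10, 4, 18, 3, 6, 2, 13, 1, 8, 12, 11, 14, 15, 16, 9, 5] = (0 7 6 3 10 1 17 9 13 11 8 2)(5 18)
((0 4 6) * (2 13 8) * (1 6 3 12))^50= ((0 4 3 12 1 6)(2 13 8))^50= (0 3 1)(2 8 13)(4 12 6)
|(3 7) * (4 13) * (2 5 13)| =4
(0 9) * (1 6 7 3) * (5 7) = [9, 6, 2, 1, 4, 7, 5, 3, 8, 0] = (0 9)(1 6 5 7 3)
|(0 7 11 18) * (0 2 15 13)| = 7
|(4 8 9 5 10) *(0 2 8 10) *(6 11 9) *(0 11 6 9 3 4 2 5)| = |(0 5 11 3 4 10 2 8 9)| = 9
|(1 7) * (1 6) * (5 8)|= 6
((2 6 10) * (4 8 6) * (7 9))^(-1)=((2 4 8 6 10)(7 9))^(-1)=(2 10 6 8 4)(7 9)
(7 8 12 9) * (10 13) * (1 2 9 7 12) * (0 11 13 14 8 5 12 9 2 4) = (0 11 13 10 14 8 1 4)(5 12 7) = [11, 4, 2, 3, 0, 12, 6, 5, 1, 9, 14, 13, 7, 10, 8]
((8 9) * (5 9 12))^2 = (5 8)(9 12)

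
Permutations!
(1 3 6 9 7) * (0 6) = (0 6 9 7 1 3) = [6, 3, 2, 0, 4, 5, 9, 1, 8, 7]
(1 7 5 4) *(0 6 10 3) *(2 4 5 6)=[2, 7, 4, 0, 1, 5, 10, 6, 8, 9, 3]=(0 2 4 1 7 6 10 3)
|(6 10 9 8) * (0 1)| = 4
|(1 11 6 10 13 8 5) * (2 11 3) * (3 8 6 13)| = 6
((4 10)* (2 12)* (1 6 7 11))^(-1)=(1 11 7 6)(2 12)(4 10)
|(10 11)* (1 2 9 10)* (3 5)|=|(1 2 9 10 11)(3 5)|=10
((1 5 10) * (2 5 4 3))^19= (1 4 3 2 5 10)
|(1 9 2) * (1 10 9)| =|(2 10 9)| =3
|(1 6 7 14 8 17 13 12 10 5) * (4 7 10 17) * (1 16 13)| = |(1 6 10 5 16 13 12 17)(4 7 14 8)| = 8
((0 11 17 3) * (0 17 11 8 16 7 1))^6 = ((0 8 16 7 1)(3 17))^6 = (17)(0 8 16 7 1)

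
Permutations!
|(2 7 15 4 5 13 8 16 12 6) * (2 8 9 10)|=8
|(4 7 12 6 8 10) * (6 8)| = 5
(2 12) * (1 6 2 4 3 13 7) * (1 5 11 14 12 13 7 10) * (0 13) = [13, 6, 0, 7, 3, 11, 2, 5, 8, 9, 1, 14, 4, 10, 12] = (0 13 10 1 6 2)(3 7 5 11 14 12 4)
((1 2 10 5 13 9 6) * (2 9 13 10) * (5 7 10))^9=(13)(7 10)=((13)(1 9 6)(7 10))^9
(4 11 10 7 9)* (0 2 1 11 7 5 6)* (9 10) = (0 2 1 11 9 4 7 10 5 6) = [2, 11, 1, 3, 7, 6, 0, 10, 8, 4, 5, 9]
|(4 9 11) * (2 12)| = 6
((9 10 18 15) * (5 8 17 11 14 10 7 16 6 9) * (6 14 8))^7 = ((5 6 9 7 16 14 10 18 15)(8 17 11))^7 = (5 18 14 7 6 15 10 16 9)(8 17 11)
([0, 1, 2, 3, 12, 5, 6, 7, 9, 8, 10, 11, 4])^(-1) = [0, 1, 2, 3, 12, 5, 6, 7, 9, 8, 10, 11, 4]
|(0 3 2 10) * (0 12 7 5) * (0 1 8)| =|(0 3 2 10 12 7 5 1 8)| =9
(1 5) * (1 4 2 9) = (1 5 4 2 9) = [0, 5, 9, 3, 2, 4, 6, 7, 8, 1]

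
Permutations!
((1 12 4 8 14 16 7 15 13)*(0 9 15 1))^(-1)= ((0 9 15 13)(1 12 4 8 14 16 7))^(-1)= (0 13 15 9)(1 7 16 14 8 4 12)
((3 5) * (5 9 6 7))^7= (3 6 5 9 7)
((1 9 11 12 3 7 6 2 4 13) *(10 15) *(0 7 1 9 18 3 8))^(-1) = ((0 7 6 2 4 13 9 11 12 8)(1 18 3)(10 15))^(-1) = (0 8 12 11 9 13 4 2 6 7)(1 3 18)(10 15)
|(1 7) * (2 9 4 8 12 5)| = |(1 7)(2 9 4 8 12 5)| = 6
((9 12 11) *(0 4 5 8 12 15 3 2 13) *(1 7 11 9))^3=((0 4 5 8 12 9 15 3 2 13)(1 7 11))^3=(0 8 15 13 5 9 2 4 12 3)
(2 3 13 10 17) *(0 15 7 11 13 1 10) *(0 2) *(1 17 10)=[15, 1, 3, 17, 4, 5, 6, 11, 8, 9, 10, 13, 12, 2, 14, 7, 16, 0]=(0 15 7 11 13 2 3 17)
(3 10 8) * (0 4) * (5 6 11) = (0 4)(3 10 8)(5 6 11) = [4, 1, 2, 10, 0, 6, 11, 7, 3, 9, 8, 5]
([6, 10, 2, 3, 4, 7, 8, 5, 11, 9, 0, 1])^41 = [10, 11, 2, 3, 4, 7, 0, 5, 6, 9, 1, 8]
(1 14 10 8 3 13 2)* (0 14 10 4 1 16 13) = (0 14 4 1 10 8 3)(2 16 13) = [14, 10, 16, 0, 1, 5, 6, 7, 3, 9, 8, 11, 12, 2, 4, 15, 13]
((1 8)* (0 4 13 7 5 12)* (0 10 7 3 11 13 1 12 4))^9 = (13)(1 12 7 4 8 10 5)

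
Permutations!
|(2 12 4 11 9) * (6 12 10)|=7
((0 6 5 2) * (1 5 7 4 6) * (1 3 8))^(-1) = (0 2 5 1 8 3)(4 7 6)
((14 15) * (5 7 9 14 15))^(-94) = (15)(5 9)(7 14)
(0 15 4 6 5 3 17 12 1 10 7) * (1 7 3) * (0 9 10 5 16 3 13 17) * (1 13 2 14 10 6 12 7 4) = (0 15 1 5 13 17 7 9 6 16 3)(2 14 10)(4 12) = [15, 5, 14, 0, 12, 13, 16, 9, 8, 6, 2, 11, 4, 17, 10, 1, 3, 7]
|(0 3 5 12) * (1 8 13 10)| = 4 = |(0 3 5 12)(1 8 13 10)|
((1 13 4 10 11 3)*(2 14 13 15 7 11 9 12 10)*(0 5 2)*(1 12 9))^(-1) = ((0 5 2 14 13 4)(1 15 7 11 3 12 10))^(-1) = (0 4 13 14 2 5)(1 10 12 3 11 7 15)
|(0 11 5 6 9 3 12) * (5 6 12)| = |(0 11 6 9 3 5 12)| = 7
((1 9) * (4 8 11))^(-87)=(11)(1 9)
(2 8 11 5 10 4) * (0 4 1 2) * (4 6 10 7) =(0 6 10 1 2 8 11 5 7 4) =[6, 2, 8, 3, 0, 7, 10, 4, 11, 9, 1, 5]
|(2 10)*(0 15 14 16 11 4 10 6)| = |(0 15 14 16 11 4 10 2 6)| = 9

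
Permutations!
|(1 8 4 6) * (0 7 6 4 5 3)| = 7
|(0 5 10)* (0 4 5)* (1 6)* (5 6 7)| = 6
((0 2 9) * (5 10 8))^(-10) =(0 9 2)(5 8 10)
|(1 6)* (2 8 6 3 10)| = 6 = |(1 3 10 2 8 6)|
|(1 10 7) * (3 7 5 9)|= 6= |(1 10 5 9 3 7)|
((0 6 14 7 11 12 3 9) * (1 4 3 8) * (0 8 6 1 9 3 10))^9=((0 1 4 10)(6 14 7 11 12)(8 9))^9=(0 1 4 10)(6 12 11 7 14)(8 9)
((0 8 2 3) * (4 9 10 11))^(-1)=((0 8 2 3)(4 9 10 11))^(-1)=(0 3 2 8)(4 11 10 9)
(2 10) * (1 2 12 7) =(1 2 10 12 7) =[0, 2, 10, 3, 4, 5, 6, 1, 8, 9, 12, 11, 7]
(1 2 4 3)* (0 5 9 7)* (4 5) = (0 4 3 1 2 5 9 7) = [4, 2, 5, 1, 3, 9, 6, 0, 8, 7]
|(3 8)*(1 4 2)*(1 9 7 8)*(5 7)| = |(1 4 2 9 5 7 8 3)| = 8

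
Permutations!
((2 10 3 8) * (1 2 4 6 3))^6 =(10)(3 4)(6 8)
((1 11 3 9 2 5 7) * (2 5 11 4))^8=(11)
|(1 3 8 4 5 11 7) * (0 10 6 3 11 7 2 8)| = 28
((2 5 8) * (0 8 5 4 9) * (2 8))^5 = (0 2 4 9)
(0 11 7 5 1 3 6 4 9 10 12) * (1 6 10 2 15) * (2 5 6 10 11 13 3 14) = (0 13 3 11 7 6 4 9 5 10 12)(1 14 2 15) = [13, 14, 15, 11, 9, 10, 4, 6, 8, 5, 12, 7, 0, 3, 2, 1]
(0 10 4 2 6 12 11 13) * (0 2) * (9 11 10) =(0 9 11 13 2 6 12 10 4) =[9, 1, 6, 3, 0, 5, 12, 7, 8, 11, 4, 13, 10, 2]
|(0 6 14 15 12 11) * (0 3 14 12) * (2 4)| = |(0 6 12 11 3 14 15)(2 4)| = 14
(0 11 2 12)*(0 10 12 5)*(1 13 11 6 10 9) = (0 6 10 12 9 1 13 11 2 5) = [6, 13, 5, 3, 4, 0, 10, 7, 8, 1, 12, 2, 9, 11]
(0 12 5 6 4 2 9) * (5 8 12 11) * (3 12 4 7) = (0 11 5 6 7 3 12 8 4 2 9) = [11, 1, 9, 12, 2, 6, 7, 3, 4, 0, 10, 5, 8]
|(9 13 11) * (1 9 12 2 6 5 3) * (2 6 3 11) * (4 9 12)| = 10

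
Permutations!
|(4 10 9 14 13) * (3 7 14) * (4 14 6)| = |(3 7 6 4 10 9)(13 14)| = 6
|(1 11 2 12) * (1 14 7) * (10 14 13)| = 8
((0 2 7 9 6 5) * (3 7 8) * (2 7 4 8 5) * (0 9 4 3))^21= (0 7 4 8)(2 5 9 6)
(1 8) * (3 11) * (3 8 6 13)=(1 6 13 3 11 8)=[0, 6, 2, 11, 4, 5, 13, 7, 1, 9, 10, 8, 12, 3]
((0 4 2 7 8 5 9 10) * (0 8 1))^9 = (0 1 7 2 4)(5 9 10 8)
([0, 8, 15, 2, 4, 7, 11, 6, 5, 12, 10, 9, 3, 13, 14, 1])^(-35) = [0, 2, 12, 9, 4, 1, 5, 8, 15, 6, 10, 7, 11, 13, 14, 3]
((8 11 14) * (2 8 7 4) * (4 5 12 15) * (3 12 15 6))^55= ((2 8 11 14 7 5 15 4)(3 12 6))^55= (2 4 15 5 7 14 11 8)(3 12 6)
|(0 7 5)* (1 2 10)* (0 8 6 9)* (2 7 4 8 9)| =10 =|(0 4 8 6 2 10 1 7 5 9)|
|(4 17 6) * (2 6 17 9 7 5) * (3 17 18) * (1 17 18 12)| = 6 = |(1 17 12)(2 6 4 9 7 5)(3 18)|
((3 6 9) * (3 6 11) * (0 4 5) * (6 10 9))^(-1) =((0 4 5)(3 11)(9 10))^(-1) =(0 5 4)(3 11)(9 10)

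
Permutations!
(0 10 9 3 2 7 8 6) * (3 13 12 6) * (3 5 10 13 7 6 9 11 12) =[13, 1, 6, 2, 4, 10, 0, 8, 5, 7, 11, 12, 9, 3] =(0 13 3 2 6)(5 10 11 12 9 7 8)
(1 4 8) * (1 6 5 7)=[0, 4, 2, 3, 8, 7, 5, 1, 6]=(1 4 8 6 5 7)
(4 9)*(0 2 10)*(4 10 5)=(0 2 5 4 9 10)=[2, 1, 5, 3, 9, 4, 6, 7, 8, 10, 0]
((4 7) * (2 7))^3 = ((2 7 4))^3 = (7)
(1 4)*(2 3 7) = (1 4)(2 3 7) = [0, 4, 3, 7, 1, 5, 6, 2]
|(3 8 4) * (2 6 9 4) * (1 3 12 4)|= |(1 3 8 2 6 9)(4 12)|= 6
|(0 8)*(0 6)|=3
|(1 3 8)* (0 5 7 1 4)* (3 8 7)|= |(0 5 3 7 1 8 4)|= 7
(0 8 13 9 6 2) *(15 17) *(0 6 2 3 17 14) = (0 8 13 9 2 6 3 17 15 14) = [8, 1, 6, 17, 4, 5, 3, 7, 13, 2, 10, 11, 12, 9, 0, 14, 16, 15]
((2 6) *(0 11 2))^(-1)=((0 11 2 6))^(-1)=(0 6 2 11)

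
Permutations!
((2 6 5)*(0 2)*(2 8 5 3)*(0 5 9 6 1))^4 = (0 3 8 2 9 1 6)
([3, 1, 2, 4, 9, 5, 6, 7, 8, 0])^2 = (0 4)(3 9)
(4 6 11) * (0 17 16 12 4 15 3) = (0 17 16 12 4 6 11 15 3) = [17, 1, 2, 0, 6, 5, 11, 7, 8, 9, 10, 15, 4, 13, 14, 3, 12, 16]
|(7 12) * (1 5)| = |(1 5)(7 12)| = 2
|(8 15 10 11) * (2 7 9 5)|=4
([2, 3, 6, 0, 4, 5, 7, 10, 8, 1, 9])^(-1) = (0 3 1 9 10 7 6 2)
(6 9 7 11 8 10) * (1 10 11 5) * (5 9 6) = (1 10 5)(7 9)(8 11) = [0, 10, 2, 3, 4, 1, 6, 9, 11, 7, 5, 8]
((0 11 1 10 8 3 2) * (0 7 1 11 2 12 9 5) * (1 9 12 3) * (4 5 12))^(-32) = ((0 2 7 9 12 4 5)(1 10 8))^(-32) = (0 9 5 7 4 2 12)(1 10 8)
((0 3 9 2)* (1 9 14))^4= (0 9 14)(1 3 2)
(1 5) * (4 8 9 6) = [0, 5, 2, 3, 8, 1, 4, 7, 9, 6] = (1 5)(4 8 9 6)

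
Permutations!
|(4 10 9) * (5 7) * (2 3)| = 6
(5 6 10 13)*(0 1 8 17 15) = [1, 8, 2, 3, 4, 6, 10, 7, 17, 9, 13, 11, 12, 5, 14, 0, 16, 15] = (0 1 8 17 15)(5 6 10 13)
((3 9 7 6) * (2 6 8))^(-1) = (2 8 7 9 3 6)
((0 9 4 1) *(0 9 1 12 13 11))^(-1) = (0 11 13 12 4 9 1)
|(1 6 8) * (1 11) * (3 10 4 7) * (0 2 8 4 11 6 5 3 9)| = 35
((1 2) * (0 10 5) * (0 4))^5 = ((0 10 5 4)(1 2))^5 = (0 10 5 4)(1 2)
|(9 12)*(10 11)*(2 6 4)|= 6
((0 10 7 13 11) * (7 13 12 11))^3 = (0 7)(10 12)(11 13)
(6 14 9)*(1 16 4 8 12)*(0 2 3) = (0 2 3)(1 16 4 8 12)(6 14 9) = [2, 16, 3, 0, 8, 5, 14, 7, 12, 6, 10, 11, 1, 13, 9, 15, 4]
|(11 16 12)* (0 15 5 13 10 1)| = 6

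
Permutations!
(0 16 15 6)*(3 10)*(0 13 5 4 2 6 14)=[16, 1, 6, 10, 2, 4, 13, 7, 8, 9, 3, 11, 12, 5, 0, 14, 15]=(0 16 15 14)(2 6 13 5 4)(3 10)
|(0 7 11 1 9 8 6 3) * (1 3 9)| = |(0 7 11 3)(6 9 8)| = 12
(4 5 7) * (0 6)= [6, 1, 2, 3, 5, 7, 0, 4]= (0 6)(4 5 7)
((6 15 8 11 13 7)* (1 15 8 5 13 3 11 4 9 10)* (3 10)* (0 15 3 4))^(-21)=(15)(1 10 11 3)(4 9)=((0 15 5 13 7 6 8)(1 3 11 10)(4 9))^(-21)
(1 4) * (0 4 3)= (0 4 1 3)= [4, 3, 2, 0, 1]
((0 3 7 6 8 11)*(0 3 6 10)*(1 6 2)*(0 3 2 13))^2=((0 13)(1 6 8 11 2)(3 7 10))^2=(13)(1 8 2 6 11)(3 10 7)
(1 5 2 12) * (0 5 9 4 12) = [5, 9, 0, 3, 12, 2, 6, 7, 8, 4, 10, 11, 1] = (0 5 2)(1 9 4 12)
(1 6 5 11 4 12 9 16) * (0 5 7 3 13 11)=[5, 6, 2, 13, 12, 0, 7, 3, 8, 16, 10, 4, 9, 11, 14, 15, 1]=(0 5)(1 6 7 3 13 11 4 12 9 16)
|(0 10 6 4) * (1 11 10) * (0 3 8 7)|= |(0 1 11 10 6 4 3 8 7)|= 9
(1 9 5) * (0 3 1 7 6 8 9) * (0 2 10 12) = [3, 2, 10, 1, 4, 7, 8, 6, 9, 5, 12, 11, 0] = (0 3 1 2 10 12)(5 7 6 8 9)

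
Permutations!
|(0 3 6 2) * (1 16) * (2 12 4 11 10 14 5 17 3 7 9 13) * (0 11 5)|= 24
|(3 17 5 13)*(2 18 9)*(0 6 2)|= |(0 6 2 18 9)(3 17 5 13)|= 20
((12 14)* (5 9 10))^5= ((5 9 10)(12 14))^5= (5 10 9)(12 14)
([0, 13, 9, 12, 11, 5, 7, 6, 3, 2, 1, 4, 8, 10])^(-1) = [0, 10, 9, 8, 11, 5, 7, 6, 12, 2, 13, 4, 3, 1]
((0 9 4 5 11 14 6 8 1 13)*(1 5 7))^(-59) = ((0 9 4 7 1 13)(5 11 14 6 8))^(-59) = (0 9 4 7 1 13)(5 11 14 6 8)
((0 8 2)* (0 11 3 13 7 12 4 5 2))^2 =((0 8)(2 11 3 13 7 12 4 5))^2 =(2 3 7 4)(5 11 13 12)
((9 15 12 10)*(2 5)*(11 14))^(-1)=(2 5)(9 10 12 15)(11 14)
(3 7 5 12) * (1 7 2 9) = (1 7 5 12 3 2 9) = [0, 7, 9, 2, 4, 12, 6, 5, 8, 1, 10, 11, 3]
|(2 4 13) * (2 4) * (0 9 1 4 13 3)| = 5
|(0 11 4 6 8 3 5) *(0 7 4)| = 6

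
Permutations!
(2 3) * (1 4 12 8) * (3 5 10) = [0, 4, 5, 2, 12, 10, 6, 7, 1, 9, 3, 11, 8] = (1 4 12 8)(2 5 10 3)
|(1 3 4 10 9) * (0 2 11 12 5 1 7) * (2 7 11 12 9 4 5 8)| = 6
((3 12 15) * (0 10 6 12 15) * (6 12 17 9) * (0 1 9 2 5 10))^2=((1 9 6 17 2 5 10 12)(3 15))^2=(1 6 2 10)(5 12 9 17)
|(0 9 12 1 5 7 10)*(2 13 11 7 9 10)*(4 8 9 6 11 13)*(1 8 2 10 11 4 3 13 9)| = |(0 11 7 10)(1 5 6 4 2 3 13 9 12 8)| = 20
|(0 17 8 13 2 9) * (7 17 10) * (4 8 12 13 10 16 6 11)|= |(0 16 6 11 4 8 10 7 17 12 13 2 9)|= 13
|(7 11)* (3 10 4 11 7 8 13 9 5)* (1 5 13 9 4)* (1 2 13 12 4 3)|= |(1 5)(2 13 3 10)(4 11 8 9 12)|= 20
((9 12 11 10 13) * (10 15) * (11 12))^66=(9 11 15 10 13)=((9 11 15 10 13))^66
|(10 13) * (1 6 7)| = 6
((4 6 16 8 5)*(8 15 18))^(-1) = ((4 6 16 15 18 8 5))^(-1) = (4 5 8 18 15 16 6)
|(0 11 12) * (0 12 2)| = 3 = |(12)(0 11 2)|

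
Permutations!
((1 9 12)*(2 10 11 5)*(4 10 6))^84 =((1 9 12)(2 6 4 10 11 5))^84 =(12)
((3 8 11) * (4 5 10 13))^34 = (3 8 11)(4 10)(5 13)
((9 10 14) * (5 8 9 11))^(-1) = (5 11 14 10 9 8)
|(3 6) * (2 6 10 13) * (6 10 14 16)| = 12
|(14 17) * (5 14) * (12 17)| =4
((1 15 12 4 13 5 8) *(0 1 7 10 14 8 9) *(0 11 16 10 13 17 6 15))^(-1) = (0 1)(4 12 15 6 17)(5 13 7 8 14 10 16 11 9)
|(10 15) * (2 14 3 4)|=4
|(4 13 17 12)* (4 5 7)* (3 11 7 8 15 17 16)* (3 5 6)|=12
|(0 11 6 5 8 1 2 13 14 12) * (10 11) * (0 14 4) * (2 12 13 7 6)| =|(0 10 11 2 7 6 5 8 1 12 14 13 4)| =13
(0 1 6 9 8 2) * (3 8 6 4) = [1, 4, 0, 8, 3, 5, 9, 7, 2, 6] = (0 1 4 3 8 2)(6 9)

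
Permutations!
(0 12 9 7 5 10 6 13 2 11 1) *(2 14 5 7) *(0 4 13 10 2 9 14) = [12, 4, 11, 3, 13, 2, 10, 7, 8, 9, 6, 1, 14, 0, 5] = (0 12 14 5 2 11 1 4 13)(6 10)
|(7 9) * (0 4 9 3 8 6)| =|(0 4 9 7 3 8 6)| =7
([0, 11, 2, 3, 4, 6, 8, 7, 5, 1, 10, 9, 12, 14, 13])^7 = [0, 11, 2, 3, 4, 6, 8, 7, 5, 1, 10, 9, 12, 14, 13]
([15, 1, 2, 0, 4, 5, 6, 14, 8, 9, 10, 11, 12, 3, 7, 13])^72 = (15)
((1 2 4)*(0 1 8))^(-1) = ((0 1 2 4 8))^(-1) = (0 8 4 2 1)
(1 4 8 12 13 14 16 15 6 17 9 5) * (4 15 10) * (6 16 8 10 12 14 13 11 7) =[0, 15, 2, 3, 10, 1, 17, 6, 14, 5, 4, 7, 11, 13, 8, 16, 12, 9] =(1 15 16 12 11 7 6 17 9 5)(4 10)(8 14)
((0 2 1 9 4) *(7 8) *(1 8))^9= ((0 2 8 7 1 9 4))^9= (0 8 1 4 2 7 9)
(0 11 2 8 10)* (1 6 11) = (0 1 6 11 2 8 10) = [1, 6, 8, 3, 4, 5, 11, 7, 10, 9, 0, 2]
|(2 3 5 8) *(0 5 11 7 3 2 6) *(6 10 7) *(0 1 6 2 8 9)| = |(0 5 9)(1 6)(2 8 10 7 3 11)| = 6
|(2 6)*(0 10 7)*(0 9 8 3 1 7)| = |(0 10)(1 7 9 8 3)(2 6)| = 10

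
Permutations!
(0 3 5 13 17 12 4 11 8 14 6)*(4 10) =(0 3 5 13 17 12 10 4 11 8 14 6) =[3, 1, 2, 5, 11, 13, 0, 7, 14, 9, 4, 8, 10, 17, 6, 15, 16, 12]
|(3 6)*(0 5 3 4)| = |(0 5 3 6 4)| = 5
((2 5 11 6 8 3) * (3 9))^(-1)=(2 3 9 8 6 11 5)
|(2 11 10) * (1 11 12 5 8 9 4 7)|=10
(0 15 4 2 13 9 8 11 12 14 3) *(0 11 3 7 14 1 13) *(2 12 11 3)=[15, 13, 0, 3, 12, 5, 6, 14, 2, 8, 10, 11, 1, 9, 7, 4]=(0 15 4 12 1 13 9 8 2)(7 14)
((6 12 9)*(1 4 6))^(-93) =((1 4 6 12 9))^(-93) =(1 6 9 4 12)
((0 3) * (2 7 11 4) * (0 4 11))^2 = (11)(0 4 7 3 2) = ((11)(0 3 4 2 7))^2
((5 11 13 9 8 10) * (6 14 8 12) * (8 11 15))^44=((5 15 8 10)(6 14 11 13 9 12))^44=(15)(6 11 9)(12 14 13)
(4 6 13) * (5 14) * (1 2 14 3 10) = (1 2 14 5 3 10)(4 6 13) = [0, 2, 14, 10, 6, 3, 13, 7, 8, 9, 1, 11, 12, 4, 5]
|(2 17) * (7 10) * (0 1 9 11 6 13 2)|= 8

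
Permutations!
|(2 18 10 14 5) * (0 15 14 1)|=8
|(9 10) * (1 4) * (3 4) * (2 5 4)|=|(1 3 2 5 4)(9 10)|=10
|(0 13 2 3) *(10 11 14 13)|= 7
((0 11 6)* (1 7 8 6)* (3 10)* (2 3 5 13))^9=(0 7)(1 6)(2 13 5 10 3)(8 11)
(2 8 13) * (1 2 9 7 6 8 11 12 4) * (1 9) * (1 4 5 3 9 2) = (2 11 12 5 3 9 7 6 8 13 4) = [0, 1, 11, 9, 2, 3, 8, 6, 13, 7, 10, 12, 5, 4]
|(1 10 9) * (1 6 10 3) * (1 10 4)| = 6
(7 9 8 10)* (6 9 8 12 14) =(6 9 12 14)(7 8 10) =[0, 1, 2, 3, 4, 5, 9, 8, 10, 12, 7, 11, 14, 13, 6]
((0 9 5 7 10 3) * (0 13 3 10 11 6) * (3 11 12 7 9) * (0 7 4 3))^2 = (3 11 7 4 13 6 12)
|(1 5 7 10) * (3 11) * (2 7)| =|(1 5 2 7 10)(3 11)| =10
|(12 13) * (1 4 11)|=|(1 4 11)(12 13)|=6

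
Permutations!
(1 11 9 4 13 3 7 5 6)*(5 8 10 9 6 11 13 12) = (1 13 3 7 8 10 9 4 12 5 11 6) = [0, 13, 2, 7, 12, 11, 1, 8, 10, 4, 9, 6, 5, 3]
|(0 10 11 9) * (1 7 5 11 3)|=|(0 10 3 1 7 5 11 9)|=8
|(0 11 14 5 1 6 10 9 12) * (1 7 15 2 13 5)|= 40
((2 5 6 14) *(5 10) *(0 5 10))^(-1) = (0 2 14 6 5)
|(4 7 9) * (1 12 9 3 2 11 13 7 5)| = 5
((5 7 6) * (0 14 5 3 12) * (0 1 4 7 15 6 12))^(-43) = (0 3 6 15 5 14)(1 4 7 12)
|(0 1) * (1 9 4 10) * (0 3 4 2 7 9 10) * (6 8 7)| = 5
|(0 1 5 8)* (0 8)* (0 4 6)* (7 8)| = |(0 1 5 4 6)(7 8)| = 10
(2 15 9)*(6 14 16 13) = [0, 1, 15, 3, 4, 5, 14, 7, 8, 2, 10, 11, 12, 6, 16, 9, 13] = (2 15 9)(6 14 16 13)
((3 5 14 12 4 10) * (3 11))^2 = ((3 5 14 12 4 10 11))^2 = (3 14 4 11 5 12 10)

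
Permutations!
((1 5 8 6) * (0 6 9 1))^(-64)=(9)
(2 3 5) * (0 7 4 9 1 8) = (0 7 4 9 1 8)(2 3 5) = [7, 8, 3, 5, 9, 2, 6, 4, 0, 1]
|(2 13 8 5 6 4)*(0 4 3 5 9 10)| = |(0 4 2 13 8 9 10)(3 5 6)| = 21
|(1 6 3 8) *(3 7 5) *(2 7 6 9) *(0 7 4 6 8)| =12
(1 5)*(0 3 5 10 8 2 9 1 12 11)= (0 3 5 12 11)(1 10 8 2 9)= [3, 10, 9, 5, 4, 12, 6, 7, 2, 1, 8, 0, 11]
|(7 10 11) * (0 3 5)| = 3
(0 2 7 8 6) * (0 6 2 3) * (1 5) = (0 3)(1 5)(2 7 8) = [3, 5, 7, 0, 4, 1, 6, 8, 2]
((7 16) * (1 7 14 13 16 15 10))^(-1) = ((1 7 15 10)(13 16 14))^(-1) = (1 10 15 7)(13 14 16)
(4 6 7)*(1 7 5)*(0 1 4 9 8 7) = [1, 0, 2, 3, 6, 4, 5, 9, 7, 8] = (0 1)(4 6 5)(7 9 8)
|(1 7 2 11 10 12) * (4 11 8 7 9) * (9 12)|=12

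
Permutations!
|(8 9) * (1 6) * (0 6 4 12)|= |(0 6 1 4 12)(8 9)|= 10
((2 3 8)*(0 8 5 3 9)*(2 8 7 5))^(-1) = (0 9 2 3 5 7) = ((0 7 5 3 2 9))^(-1)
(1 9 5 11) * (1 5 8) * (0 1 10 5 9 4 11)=(0 1 4 11 9 8 10 5)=[1, 4, 2, 3, 11, 0, 6, 7, 10, 8, 5, 9]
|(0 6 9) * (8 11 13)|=|(0 6 9)(8 11 13)|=3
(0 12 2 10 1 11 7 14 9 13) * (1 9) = (0 12 2 10 9 13)(1 11 7 14) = [12, 11, 10, 3, 4, 5, 6, 14, 8, 13, 9, 7, 2, 0, 1]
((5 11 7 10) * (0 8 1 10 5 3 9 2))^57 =(11)(0 8 1 10 3 9 2)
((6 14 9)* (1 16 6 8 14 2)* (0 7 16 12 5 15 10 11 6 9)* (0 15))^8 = (0 11 16 2 8 12 15)(1 14 5 10 7 6 9)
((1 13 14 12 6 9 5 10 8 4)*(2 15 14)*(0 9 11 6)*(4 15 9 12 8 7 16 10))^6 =(16)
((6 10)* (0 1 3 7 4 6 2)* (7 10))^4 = ((0 1 3 10 2)(4 6 7))^4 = (0 2 10 3 1)(4 6 7)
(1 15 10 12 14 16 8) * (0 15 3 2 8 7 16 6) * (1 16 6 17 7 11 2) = [15, 3, 8, 1, 4, 5, 0, 6, 16, 9, 12, 2, 14, 13, 17, 10, 11, 7] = (0 15 10 12 14 17 7 6)(1 3)(2 8 16 11)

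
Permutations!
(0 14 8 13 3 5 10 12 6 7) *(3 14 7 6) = (0 7)(3 5 10 12)(8 13 14) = [7, 1, 2, 5, 4, 10, 6, 0, 13, 9, 12, 11, 3, 14, 8]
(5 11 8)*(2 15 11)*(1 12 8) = (1 12 8 5 2 15 11) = [0, 12, 15, 3, 4, 2, 6, 7, 5, 9, 10, 1, 8, 13, 14, 11]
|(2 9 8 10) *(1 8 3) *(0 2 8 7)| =|(0 2 9 3 1 7)(8 10)| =6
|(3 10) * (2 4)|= |(2 4)(3 10)|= 2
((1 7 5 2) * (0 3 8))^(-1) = (0 8 3)(1 2 5 7)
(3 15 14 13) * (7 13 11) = [0, 1, 2, 15, 4, 5, 6, 13, 8, 9, 10, 7, 12, 3, 11, 14] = (3 15 14 11 7 13)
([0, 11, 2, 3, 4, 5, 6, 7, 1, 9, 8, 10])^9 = [0, 11, 2, 3, 4, 5, 6, 7, 1, 9, 8, 10]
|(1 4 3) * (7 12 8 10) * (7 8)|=|(1 4 3)(7 12)(8 10)|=6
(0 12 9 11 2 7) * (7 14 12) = [7, 1, 14, 3, 4, 5, 6, 0, 8, 11, 10, 2, 9, 13, 12] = (0 7)(2 14 12 9 11)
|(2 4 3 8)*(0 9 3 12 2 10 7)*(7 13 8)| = 12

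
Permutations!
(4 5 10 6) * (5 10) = [0, 1, 2, 3, 10, 5, 4, 7, 8, 9, 6] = (4 10 6)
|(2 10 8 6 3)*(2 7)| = |(2 10 8 6 3 7)| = 6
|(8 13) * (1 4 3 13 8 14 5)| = 6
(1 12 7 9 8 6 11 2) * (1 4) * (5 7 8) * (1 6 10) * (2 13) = (1 12 8 10)(2 4 6 11 13)(5 7 9) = [0, 12, 4, 3, 6, 7, 11, 9, 10, 5, 1, 13, 8, 2]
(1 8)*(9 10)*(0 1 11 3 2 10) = (0 1 8 11 3 2 10 9) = [1, 8, 10, 2, 4, 5, 6, 7, 11, 0, 9, 3]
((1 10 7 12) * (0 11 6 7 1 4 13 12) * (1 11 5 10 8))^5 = (0 7 6 11 10 5)(1 8)(4 12 13) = ((0 5 10 11 6 7)(1 8)(4 13 12))^5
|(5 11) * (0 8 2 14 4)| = |(0 8 2 14 4)(5 11)| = 10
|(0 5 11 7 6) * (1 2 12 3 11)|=|(0 5 1 2 12 3 11 7 6)|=9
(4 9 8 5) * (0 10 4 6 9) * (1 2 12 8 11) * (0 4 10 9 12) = [9, 2, 0, 3, 4, 6, 12, 7, 5, 11, 10, 1, 8] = (0 9 11 1 2)(5 6 12 8)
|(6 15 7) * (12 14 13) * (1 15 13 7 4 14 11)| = 9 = |(1 15 4 14 7 6 13 12 11)|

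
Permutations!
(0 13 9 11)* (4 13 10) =(0 10 4 13 9 11) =[10, 1, 2, 3, 13, 5, 6, 7, 8, 11, 4, 0, 12, 9]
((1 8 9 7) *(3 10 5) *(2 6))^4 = ((1 8 9 7)(2 6)(3 10 5))^4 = (3 10 5)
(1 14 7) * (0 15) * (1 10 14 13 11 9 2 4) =(0 15)(1 13 11 9 2 4)(7 10 14) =[15, 13, 4, 3, 1, 5, 6, 10, 8, 2, 14, 9, 12, 11, 7, 0]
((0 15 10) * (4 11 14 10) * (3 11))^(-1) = ((0 15 4 3 11 14 10))^(-1) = (0 10 14 11 3 4 15)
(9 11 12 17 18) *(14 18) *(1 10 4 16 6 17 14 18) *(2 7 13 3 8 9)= (1 10 4 16 6 17 18 2 7 13 3 8 9 11 12 14)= [0, 10, 7, 8, 16, 5, 17, 13, 9, 11, 4, 12, 14, 3, 1, 15, 6, 18, 2]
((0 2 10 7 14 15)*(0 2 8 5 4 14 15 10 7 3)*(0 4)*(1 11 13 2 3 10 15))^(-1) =((0 8 5)(1 11 13 2 7)(3 4 14 15))^(-1) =(0 5 8)(1 7 2 13 11)(3 15 14 4)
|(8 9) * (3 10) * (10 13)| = 6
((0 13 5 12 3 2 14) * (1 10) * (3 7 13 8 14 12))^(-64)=(0 14 8)(2 7 5)(3 12 13)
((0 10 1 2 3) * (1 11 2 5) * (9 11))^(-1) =(0 3 2 11 9 10)(1 5)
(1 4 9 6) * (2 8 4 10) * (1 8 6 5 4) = [0, 10, 6, 3, 9, 4, 8, 7, 1, 5, 2] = (1 10 2 6 8)(4 9 5)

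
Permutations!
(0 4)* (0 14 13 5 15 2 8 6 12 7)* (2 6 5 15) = (0 4 14 13 15 6 12 7)(2 8 5) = [4, 1, 8, 3, 14, 2, 12, 0, 5, 9, 10, 11, 7, 15, 13, 6]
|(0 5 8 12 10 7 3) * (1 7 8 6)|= 6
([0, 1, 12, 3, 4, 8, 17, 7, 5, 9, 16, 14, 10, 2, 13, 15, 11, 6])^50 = (17)(2 12 10 16 11 14 13)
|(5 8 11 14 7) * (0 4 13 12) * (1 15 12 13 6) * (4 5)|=|(0 5 8 11 14 7 4 6 1 15 12)|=11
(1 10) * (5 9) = (1 10)(5 9) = [0, 10, 2, 3, 4, 9, 6, 7, 8, 5, 1]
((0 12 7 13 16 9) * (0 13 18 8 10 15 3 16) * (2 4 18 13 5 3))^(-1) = (0 13 7 12)(2 15 10 8 18 4)(3 5 9 16)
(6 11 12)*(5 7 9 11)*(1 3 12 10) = (1 3 12 6 5 7 9 11 10) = [0, 3, 2, 12, 4, 7, 5, 9, 8, 11, 1, 10, 6]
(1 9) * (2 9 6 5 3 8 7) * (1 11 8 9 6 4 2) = (1 4 2 6 5 3 9 11 8 7) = [0, 4, 6, 9, 2, 3, 5, 1, 7, 11, 10, 8]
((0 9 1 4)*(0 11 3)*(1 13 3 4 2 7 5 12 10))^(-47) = ((0 9 13 3)(1 2 7 5 12 10)(4 11))^(-47) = (0 9 13 3)(1 2 7 5 12 10)(4 11)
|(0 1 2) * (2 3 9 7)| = |(0 1 3 9 7 2)| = 6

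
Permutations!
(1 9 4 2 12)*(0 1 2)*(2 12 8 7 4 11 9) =[1, 2, 8, 3, 0, 5, 6, 4, 7, 11, 10, 9, 12] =(12)(0 1 2 8 7 4)(9 11)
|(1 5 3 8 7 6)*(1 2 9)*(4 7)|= |(1 5 3 8 4 7 6 2 9)|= 9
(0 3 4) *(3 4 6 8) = [4, 1, 2, 6, 0, 5, 8, 7, 3] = (0 4)(3 6 8)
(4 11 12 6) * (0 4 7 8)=[4, 1, 2, 3, 11, 5, 7, 8, 0, 9, 10, 12, 6]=(0 4 11 12 6 7 8)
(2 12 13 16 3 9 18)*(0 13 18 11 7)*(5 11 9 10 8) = (0 13 16 3 10 8 5 11 7)(2 12 18) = [13, 1, 12, 10, 4, 11, 6, 0, 5, 9, 8, 7, 18, 16, 14, 15, 3, 17, 2]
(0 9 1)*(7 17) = (0 9 1)(7 17) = [9, 0, 2, 3, 4, 5, 6, 17, 8, 1, 10, 11, 12, 13, 14, 15, 16, 7]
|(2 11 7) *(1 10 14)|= 3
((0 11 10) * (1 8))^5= (0 10 11)(1 8)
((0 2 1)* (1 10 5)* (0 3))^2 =(0 10 1)(2 5 3)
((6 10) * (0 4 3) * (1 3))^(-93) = (0 3 1 4)(6 10)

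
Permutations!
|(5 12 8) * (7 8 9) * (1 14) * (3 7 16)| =|(1 14)(3 7 8 5 12 9 16)| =14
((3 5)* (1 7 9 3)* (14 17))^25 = (14 17)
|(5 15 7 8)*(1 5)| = 5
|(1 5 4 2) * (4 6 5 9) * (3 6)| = 12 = |(1 9 4 2)(3 6 5)|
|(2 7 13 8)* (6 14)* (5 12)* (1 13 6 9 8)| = |(1 13)(2 7 6 14 9 8)(5 12)| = 6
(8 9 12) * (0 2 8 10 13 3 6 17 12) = (0 2 8 9)(3 6 17 12 10 13) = [2, 1, 8, 6, 4, 5, 17, 7, 9, 0, 13, 11, 10, 3, 14, 15, 16, 12]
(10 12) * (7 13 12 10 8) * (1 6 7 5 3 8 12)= [0, 6, 2, 8, 4, 3, 7, 13, 5, 9, 10, 11, 12, 1]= (1 6 7 13)(3 8 5)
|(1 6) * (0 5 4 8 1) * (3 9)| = 6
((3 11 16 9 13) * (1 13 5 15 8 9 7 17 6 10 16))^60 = ((1 13 3 11)(5 15 8 9)(6 10 16 7 17))^60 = (17)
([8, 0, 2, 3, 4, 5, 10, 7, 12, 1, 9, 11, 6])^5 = [9, 10, 2, 3, 4, 5, 8, 7, 1, 6, 12, 11, 0]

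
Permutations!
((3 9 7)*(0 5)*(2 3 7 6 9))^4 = (9)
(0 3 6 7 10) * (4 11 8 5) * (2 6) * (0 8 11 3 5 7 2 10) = (11)(0 5 4 3 10 8 7)(2 6) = [5, 1, 6, 10, 3, 4, 2, 0, 7, 9, 8, 11]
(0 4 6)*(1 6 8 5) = (0 4 8 5 1 6) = [4, 6, 2, 3, 8, 1, 0, 7, 5]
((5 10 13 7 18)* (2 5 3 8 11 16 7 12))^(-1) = (2 12 13 10 5)(3 18 7 16 11 8)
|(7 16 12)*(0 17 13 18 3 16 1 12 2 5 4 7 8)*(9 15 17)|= |(0 9 15 17 13 18 3 16 2 5 4 7 1 12 8)|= 15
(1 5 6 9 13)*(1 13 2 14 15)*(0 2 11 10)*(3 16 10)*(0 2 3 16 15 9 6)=(0 3 15 1 5)(2 14 9 11 16 10)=[3, 5, 14, 15, 4, 0, 6, 7, 8, 11, 2, 16, 12, 13, 9, 1, 10]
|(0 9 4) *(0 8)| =|(0 9 4 8)| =4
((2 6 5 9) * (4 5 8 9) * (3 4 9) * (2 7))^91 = (2 3 9 6 4 7 8 5) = ((2 6 8 3 4 5 9 7))^91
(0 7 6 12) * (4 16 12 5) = [7, 1, 2, 3, 16, 4, 5, 6, 8, 9, 10, 11, 0, 13, 14, 15, 12] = (0 7 6 5 4 16 12)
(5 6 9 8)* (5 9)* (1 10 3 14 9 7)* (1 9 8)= (1 10 3 14 8 7 9)(5 6)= [0, 10, 2, 14, 4, 6, 5, 9, 7, 1, 3, 11, 12, 13, 8]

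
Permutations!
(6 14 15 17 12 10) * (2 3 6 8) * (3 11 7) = (2 11 7 3 6 14 15 17 12 10 8) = [0, 1, 11, 6, 4, 5, 14, 3, 2, 9, 8, 7, 10, 13, 15, 17, 16, 12]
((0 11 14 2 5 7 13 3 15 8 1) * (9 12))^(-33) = ((0 11 14 2 5 7 13 3 15 8 1)(9 12))^(-33) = (15)(9 12)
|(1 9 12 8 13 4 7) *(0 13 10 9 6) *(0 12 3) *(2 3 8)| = |(0 13 4 7 1 6 12 2 3)(8 10 9)| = 9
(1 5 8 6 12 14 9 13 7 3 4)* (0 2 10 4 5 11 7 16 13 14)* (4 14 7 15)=[2, 11, 10, 5, 1, 8, 12, 3, 6, 7, 14, 15, 0, 16, 9, 4, 13]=(0 2 10 14 9 7 3 5 8 6 12)(1 11 15 4)(13 16)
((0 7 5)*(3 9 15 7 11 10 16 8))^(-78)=(0 10 8 9 7)(3 15 5 11 16)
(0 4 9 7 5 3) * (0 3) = [4, 1, 2, 3, 9, 0, 6, 5, 8, 7] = (0 4 9 7 5)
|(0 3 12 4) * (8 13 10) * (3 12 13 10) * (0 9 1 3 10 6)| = 10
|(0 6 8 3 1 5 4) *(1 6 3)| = |(0 3 6 8 1 5 4)| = 7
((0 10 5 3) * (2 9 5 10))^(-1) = ((10)(0 2 9 5 3))^(-1) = (10)(0 3 5 9 2)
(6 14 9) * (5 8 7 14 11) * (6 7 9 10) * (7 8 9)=(5 9 8 7 14 10 6 11)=[0, 1, 2, 3, 4, 9, 11, 14, 7, 8, 6, 5, 12, 13, 10]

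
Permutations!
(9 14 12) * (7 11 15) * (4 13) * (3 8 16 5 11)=[0, 1, 2, 8, 13, 11, 6, 3, 16, 14, 10, 15, 9, 4, 12, 7, 5]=(3 8 16 5 11 15 7)(4 13)(9 14 12)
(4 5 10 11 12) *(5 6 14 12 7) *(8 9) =[0, 1, 2, 3, 6, 10, 14, 5, 9, 8, 11, 7, 4, 13, 12] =(4 6 14 12)(5 10 11 7)(8 9)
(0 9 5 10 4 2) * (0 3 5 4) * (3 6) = [9, 1, 6, 5, 2, 10, 3, 7, 8, 4, 0] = (0 9 4 2 6 3 5 10)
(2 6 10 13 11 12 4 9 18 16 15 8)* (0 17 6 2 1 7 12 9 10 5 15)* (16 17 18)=(0 18 17 6 5 15 8 1 7 12 4 10 13 11 9 16)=[18, 7, 2, 3, 10, 15, 5, 12, 1, 16, 13, 9, 4, 11, 14, 8, 0, 6, 17]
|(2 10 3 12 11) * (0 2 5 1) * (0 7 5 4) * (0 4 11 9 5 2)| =8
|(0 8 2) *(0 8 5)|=2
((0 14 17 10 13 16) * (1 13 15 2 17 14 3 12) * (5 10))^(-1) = ((0 3 12 1 13 16)(2 17 5 10 15))^(-1) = (0 16 13 1 12 3)(2 15 10 5 17)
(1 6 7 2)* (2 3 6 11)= (1 11 2)(3 6 7)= [0, 11, 1, 6, 4, 5, 7, 3, 8, 9, 10, 2]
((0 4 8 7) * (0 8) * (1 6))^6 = ((0 4)(1 6)(7 8))^6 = (8)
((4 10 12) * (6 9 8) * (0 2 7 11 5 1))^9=(12)(0 11)(1 7)(2 5)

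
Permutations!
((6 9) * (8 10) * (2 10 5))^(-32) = (10)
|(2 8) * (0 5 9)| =|(0 5 9)(2 8)| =6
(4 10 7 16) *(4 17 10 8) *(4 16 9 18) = (4 8 16 17 10 7 9 18) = [0, 1, 2, 3, 8, 5, 6, 9, 16, 18, 7, 11, 12, 13, 14, 15, 17, 10, 4]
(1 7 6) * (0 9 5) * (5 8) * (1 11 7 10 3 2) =(0 9 8 5)(1 10 3 2)(6 11 7) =[9, 10, 1, 2, 4, 0, 11, 6, 5, 8, 3, 7]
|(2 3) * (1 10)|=|(1 10)(2 3)|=2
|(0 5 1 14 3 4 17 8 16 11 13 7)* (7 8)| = 8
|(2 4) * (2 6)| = 3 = |(2 4 6)|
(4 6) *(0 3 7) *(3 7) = (0 7)(4 6) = [7, 1, 2, 3, 6, 5, 4, 0]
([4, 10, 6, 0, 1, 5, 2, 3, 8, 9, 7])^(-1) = (0 3 7 10 1 4)(2 6)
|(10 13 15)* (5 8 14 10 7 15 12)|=|(5 8 14 10 13 12)(7 15)|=6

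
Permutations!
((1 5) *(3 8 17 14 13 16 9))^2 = (3 17 13 9 8 14 16)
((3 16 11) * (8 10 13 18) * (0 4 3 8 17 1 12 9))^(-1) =((0 4 3 16 11 8 10 13 18 17 1 12 9))^(-1) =(0 9 12 1 17 18 13 10 8 11 16 3 4)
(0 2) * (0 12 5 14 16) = (0 2 12 5 14 16) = [2, 1, 12, 3, 4, 14, 6, 7, 8, 9, 10, 11, 5, 13, 16, 15, 0]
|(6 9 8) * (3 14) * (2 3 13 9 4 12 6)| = 6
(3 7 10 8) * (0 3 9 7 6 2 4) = [3, 1, 4, 6, 0, 5, 2, 10, 9, 7, 8] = (0 3 6 2 4)(7 10 8 9)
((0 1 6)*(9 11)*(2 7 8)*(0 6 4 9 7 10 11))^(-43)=(0 1 4 9)(2 11 8 10 7)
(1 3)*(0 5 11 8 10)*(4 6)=(0 5 11 8 10)(1 3)(4 6)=[5, 3, 2, 1, 6, 11, 4, 7, 10, 9, 0, 8]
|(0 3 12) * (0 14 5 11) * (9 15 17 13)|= |(0 3 12 14 5 11)(9 15 17 13)|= 12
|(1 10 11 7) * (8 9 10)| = |(1 8 9 10 11 7)| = 6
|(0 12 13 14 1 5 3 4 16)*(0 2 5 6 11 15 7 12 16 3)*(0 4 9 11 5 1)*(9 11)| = 14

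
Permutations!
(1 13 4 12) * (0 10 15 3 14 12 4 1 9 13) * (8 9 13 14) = (0 10 15 3 8 9 14 12 13 1) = [10, 0, 2, 8, 4, 5, 6, 7, 9, 14, 15, 11, 13, 1, 12, 3]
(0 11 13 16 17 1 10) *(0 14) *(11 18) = (0 18 11 13 16 17 1 10 14) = [18, 10, 2, 3, 4, 5, 6, 7, 8, 9, 14, 13, 12, 16, 0, 15, 17, 1, 11]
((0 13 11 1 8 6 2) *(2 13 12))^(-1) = (0 2 12)(1 11 13 6 8)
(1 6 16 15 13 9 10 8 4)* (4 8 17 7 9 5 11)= [0, 6, 2, 3, 1, 11, 16, 9, 8, 10, 17, 4, 12, 5, 14, 13, 15, 7]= (1 6 16 15 13 5 11 4)(7 9 10 17)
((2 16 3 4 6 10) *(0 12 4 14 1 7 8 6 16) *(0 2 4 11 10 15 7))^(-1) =((0 12 11 10 4 16 3 14 1)(6 15 7 8))^(-1) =(0 1 14 3 16 4 10 11 12)(6 8 7 15)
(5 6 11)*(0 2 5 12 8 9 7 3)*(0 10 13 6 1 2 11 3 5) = (0 11 12 8 9 7 5 1 2)(3 10 13 6) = [11, 2, 0, 10, 4, 1, 3, 5, 9, 7, 13, 12, 8, 6]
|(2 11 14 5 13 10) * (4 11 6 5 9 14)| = |(2 6 5 13 10)(4 11)(9 14)| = 10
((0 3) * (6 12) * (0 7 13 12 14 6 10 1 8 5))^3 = ((0 3 7 13 12 10 1 8 5)(6 14))^3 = (0 13 1)(3 12 8)(5 7 10)(6 14)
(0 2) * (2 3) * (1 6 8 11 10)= (0 3 2)(1 6 8 11 10)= [3, 6, 0, 2, 4, 5, 8, 7, 11, 9, 1, 10]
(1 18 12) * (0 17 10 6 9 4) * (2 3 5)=(0 17 10 6 9 4)(1 18 12)(2 3 5)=[17, 18, 3, 5, 0, 2, 9, 7, 8, 4, 6, 11, 1, 13, 14, 15, 16, 10, 12]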